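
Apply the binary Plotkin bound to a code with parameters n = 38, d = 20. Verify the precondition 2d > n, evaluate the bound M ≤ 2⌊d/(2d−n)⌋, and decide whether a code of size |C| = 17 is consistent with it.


Plotkin bound M ≤ 20; given |C| = 17 ≤ bound (satisfied).

Check applicability: 2d = 40, n = 38.
2d − n = 2 > 0, so Plotkin applies.
Compute d/(2d−n) = 20/2 ≈ 10.0000.
⌊d/(2d−n)⌋ = 10.
Plotkin bound: M ≤ 2·10 = 20.
Given |C| = 17, check: satisfied.
This |C| is below the Plotkin bound.


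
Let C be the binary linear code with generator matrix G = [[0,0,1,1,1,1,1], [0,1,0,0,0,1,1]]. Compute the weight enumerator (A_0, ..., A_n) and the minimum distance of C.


Weight distribution: A_0 = 1, A_3 = 1, A_4 = 1, A_5 = 1. Minimum distance d = 3.

Enumerate all 2^2 = 4 messages m ∈ F_2^2.
For each, compute codeword c = mG in F_2^7, then tally its weight.
  m = 00 → c = 0000000, weight = 0.
  m = 10 → c = 0011111, weight = 5.
  m = 01 → c = 0100011, weight = 3.
  m = 11 → c = 0111100, weight = 4.
Tally weights:
  weight 0: 1 codewords.
  weight 3: 1 codewords.
  weight 4: 1 codewords.
  weight 5: 1 codewords.
Minimum distance d = smallest w > 0 with A_w > 0 = 3.
Sanity: Σ A_w = 4 = 2^2 = 4 ✓.


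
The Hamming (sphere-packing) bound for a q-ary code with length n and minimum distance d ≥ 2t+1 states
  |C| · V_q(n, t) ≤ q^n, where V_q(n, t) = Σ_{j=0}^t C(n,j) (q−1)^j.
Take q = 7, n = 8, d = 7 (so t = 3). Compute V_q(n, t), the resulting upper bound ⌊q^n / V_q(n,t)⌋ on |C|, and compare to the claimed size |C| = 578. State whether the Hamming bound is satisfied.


V_q(n, t) = 13153, q^n = 5764801, Hamming bound = 438, |C| = 578 > bound (violated).

Step 1: Compute V_q(n, t) = Σ_{j=0}^3 C(n, j) (q−1)^j.
  j = 0: C(8,0)·(6)^0 = 1·1 = 1.
  j = 1: C(8,1)·(6)^1 = 8·6 = 48.
  j = 2: C(8,2)·(6)^2 = 28·36 = 1008.
  j = 3: C(8,3)·(6)^3 = 56·216 = 12096.
  V_q(n, t) = 1 + 48 + 1008 + 12096 = 13153.
Step 2: q^n = 7^8 = 5764801.
Step 3: Hamming bound ⌊q^n / V_q(n,t)⌋ = ⌊5764801/13153⌋ = 438.
Step 4: Compare |C| = 578 to 438: violated.
The claimed |C| lies above the Hamming bound, so no 7-ary code of length 8 with d ≥ 7 can have 578 codewords.


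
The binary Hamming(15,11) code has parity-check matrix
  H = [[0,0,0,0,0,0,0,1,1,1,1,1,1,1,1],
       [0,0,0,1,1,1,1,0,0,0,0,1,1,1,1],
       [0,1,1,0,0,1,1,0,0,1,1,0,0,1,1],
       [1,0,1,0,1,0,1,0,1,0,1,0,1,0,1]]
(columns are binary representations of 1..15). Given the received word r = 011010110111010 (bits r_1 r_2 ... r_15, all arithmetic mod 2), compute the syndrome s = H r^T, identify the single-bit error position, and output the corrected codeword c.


s = (1, 0, 0, 0)^T, error position = 8, corrected codeword c = 011010100111010

Compute s = H r^T mod 2 one row at a time:
  s_1 = 1 + 0 + 1 + 1 + 1 + 0 + 1 + 0 = 5 ≡ 1 (mod 2).
  s_2 = 0 + 1 + 0 + 1 + 1 + 0 + 1 + 0 = 4 ≡ 0 (mod 2).
  s_3 = 1 + 1 + 0 + 1 + 1 + 1 + 1 + 0 = 6 ≡ 0 (mod 2).
  s_4 = 0 + 1 + 1 + 1 + 0 + 1 + 0 + 0 = 4 ≡ 0 (mod 2).
s = (1, 0, 0, 0)^T — this equals column 8 of H (binary 1000), so error is at position 8.
Correct: flip bit 8 of r = 011010110111010 to get c = 011010100111010.


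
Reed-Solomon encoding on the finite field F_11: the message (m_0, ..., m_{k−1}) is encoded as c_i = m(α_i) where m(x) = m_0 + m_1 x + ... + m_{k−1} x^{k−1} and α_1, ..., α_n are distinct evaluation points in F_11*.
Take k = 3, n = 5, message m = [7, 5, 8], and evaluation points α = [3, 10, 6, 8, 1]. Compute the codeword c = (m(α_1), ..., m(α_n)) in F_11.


c = [6, 10, 6, 9, 9]

Message polynomial: m(x) = 7 + 5·x + 8·x^2 (mod 11).
For each evaluation point α_i, compute m(α_i) mod 11:
  α_1 = 3: Horner steps 8 → 7 → 6, so m(3) = 6.
  α_2 = 10: Horner steps 8 → 8 → 10, so m(10) = 10.
  α_3 = 6: Horner steps 8 → 9 → 6, so m(6) = 6.
  α_4 = 8: Horner steps 8 → 3 → 9, so m(8) = 9.
  α_5 = 1: Horner steps 8 → 2 → 9, so m(1) = 9.
Codeword c = [6, 10, 6, 9, 9] ∈ F_11^5.


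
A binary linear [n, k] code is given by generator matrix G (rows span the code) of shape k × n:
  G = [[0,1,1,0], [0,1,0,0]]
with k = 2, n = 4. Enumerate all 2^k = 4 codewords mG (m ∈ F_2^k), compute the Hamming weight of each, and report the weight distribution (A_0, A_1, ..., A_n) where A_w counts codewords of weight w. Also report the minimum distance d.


Weight distribution: A_0 = 1, A_1 = 2, A_2 = 1. Minimum distance d = 1.

Enumerate all 2^2 = 4 messages m ∈ F_2^2.
For each, compute codeword c = mG in F_2^4, then tally its weight.
  m = 00 → c = 0000, weight = 0.
  m = 10 → c = 0110, weight = 2.
  m = 01 → c = 0100, weight = 1.
  m = 11 → c = 0010, weight = 1.
Tally weights:
  weight 0: 1 codewords.
  weight 1: 2 codewords.
  weight 2: 1 codewords.
Minimum distance d = smallest w > 0 with A_w > 0 = 1.
Sanity: Σ A_w = 4 = 2^2 = 4 ✓.


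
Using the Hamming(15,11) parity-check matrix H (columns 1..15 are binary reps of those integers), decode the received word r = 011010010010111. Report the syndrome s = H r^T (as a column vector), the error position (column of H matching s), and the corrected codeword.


s = (1, 0, 1, 1)^T, error position = 11, corrected codeword c = 011010010000111

Compute s = H r^T mod 2 one row at a time:
  s_1 = 1 + 0 + 0 + 1 + 0 + 1 + 1 + 1 = 5 ≡ 1 (mod 2).
  s_2 = 0 + 1 + 0 + 0 + 0 + 1 + 1 + 1 = 4 ≡ 0 (mod 2).
  s_3 = 1 + 1 + 0 + 0 + 0 + 1 + 1 + 1 = 5 ≡ 1 (mod 2).
  s_4 = 0 + 1 + 1 + 0 + 0 + 1 + 1 + 1 = 5 ≡ 1 (mod 2).
s = (1, 0, 1, 1)^T — this equals column 11 of H (binary 1011), so error is at position 11.
Correct: flip bit 11 of r = 011010010010111 to get c = 011010010000111.


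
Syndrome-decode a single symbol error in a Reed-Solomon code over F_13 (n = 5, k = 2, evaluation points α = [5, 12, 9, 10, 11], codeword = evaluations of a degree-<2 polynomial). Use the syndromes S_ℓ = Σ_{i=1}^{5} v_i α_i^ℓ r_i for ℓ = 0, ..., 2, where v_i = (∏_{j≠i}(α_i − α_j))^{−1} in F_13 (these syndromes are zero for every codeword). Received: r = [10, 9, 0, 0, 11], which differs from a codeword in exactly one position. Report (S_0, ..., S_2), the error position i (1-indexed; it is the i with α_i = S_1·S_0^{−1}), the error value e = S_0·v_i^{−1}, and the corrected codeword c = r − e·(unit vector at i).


S = (12, 4, 10), error at position 3, error magnitude e = 11, c = [10, 9, 2, 0, 11].

Step 1: column multipliers v_i = (∏_{j≠i}(α_i − α_j))^{−1} mod 13.
  i = 1 (α = 5): (5−12)(5−9)(5−10)(5−11) = (−7)·(−4)·(−5)·(−6) = 840 ≡ 8, so v_1 = 8^{−1} = 5 (mod 13).
  i = 2 (α = 12): (12−5)(12−9)(12−10)(12−11) = 7·3·2·1 = 42 ≡ 3, so v_2 = 3^{−1} = 9 (mod 13).
  i = 3 (α = 9): (9−5)(9−12)(9−10)(9−11) = 4·(−3)·(−1)·(−2) = −24 ≡ 2, so v_3 = 2^{−1} = 7 (mod 13).
  i = 4 (α = 10): (10−5)(10−12)(10−9)(10−11) = 5·(−2)·1·(−1) = 10 ≡ 10, so v_4 = 10^{−1} = 4 (mod 13).
  i = 5 (α = 11): (11−5)(11−12)(11−9)(11−10) = 6·(−1)·2·1 = −12 ≡ 1, so v_5 = 1^{−1} = 1 (mod 13).
  v = [5, 9, 7, 4, 1].
Step 2: syndromes of r = [10, 9, 0, 0, 11] (all sums mod 13).
  S_0 = Σ v_i r_i = 5·10 + 9·9 + 7·0 + 4·0 + 1·11 = 142 ≡ 12.
  S_1 = Σ v_i α_i r_i = 5·5·10 + 9·12·9 + 7·9·0 + 4·10·0 + 1·11·11 = 1343 ≡ 4.
  α_i^2 mod 13 = [12, 1, 3, 9, 4].
  S_2 = Σ v_i α_i^2 r_i = 5·12·10 + 9·1·9 + 7·3·0 + 4·9·0 + 1·4·11 = 725 ≡ 10.
  S = (12, 4, 10) ≠ 0, so r is not a codeword (an error is present).
Step 3: locate the error. For a single error e at position i, S_ℓ = v_i·e·α_i^ℓ, so α_err = S_1/S_0.
  S_0^{−1} = 12^{−1} = 12 (mod 13), so α_err = 4·12 = 48 ≡ 9 = α_3. Error position i = 3.
  Consistency check: S_2/S_1 = 10·10 = 100 ≡ 9 = α_err ✓ (single-error assumption holds).
Step 4: error magnitude e = S_0/v_3 = S_0·∏_{j≠3}(α_3 − α_j) = 12·2 = 24 ≡ 11 (mod 13).
Step 5: correct position 3: c_3 = r_3 − e = 0 − 11 ≡ 2 (mod 13). Hence c = [10, 9, 2, 0, 11].
  Check: interpolating c through the α_i gives m(x) = 7 + 11·x (degree < 2) with m(α_i) = c_i for every i, so c is indeed a codeword.


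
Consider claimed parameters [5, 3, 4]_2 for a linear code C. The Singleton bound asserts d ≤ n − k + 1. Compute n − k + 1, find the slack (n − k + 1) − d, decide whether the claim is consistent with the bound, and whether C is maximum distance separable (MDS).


Singleton RHS = n − k + 1 = 3, slack = -1, bound violated (no such code; not MDS).

Singleton bound: d ≤ n − k + 1.
Here n = 5, k = 3, so n − k + 1 = 3.
Given d = 4, check d ≤ 3: NO.
Slack = (n − k + 1) − d = -1.
The slack is negative: d = 4 exceeds n − k + 1 = 3 by 1, so the Singleton bound is violated and no linear [5, 3, 4]_2 code can exist. In particular it is not MDS (MDS requires d = n − k + 1 exactly).
Description: the claimed parameters are [5, 3, 4]_2; such a code would be impossible (violates the Singleton bound).


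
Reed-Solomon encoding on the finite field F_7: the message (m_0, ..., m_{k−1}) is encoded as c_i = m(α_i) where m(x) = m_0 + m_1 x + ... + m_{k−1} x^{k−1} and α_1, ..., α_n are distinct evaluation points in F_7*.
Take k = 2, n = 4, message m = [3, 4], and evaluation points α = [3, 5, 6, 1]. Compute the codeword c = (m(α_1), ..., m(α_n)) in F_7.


c = [1, 2, 6, 0]

Message polynomial: m(x) = 3 + 4·x (mod 7).
For each evaluation point α_i, compute m(α_i) mod 7:
  α_1 = 3: Horner steps 4 → 1, so m(3) = 1.
  α_2 = 5: Horner steps 4 → 2, so m(5) = 2.
  α_3 = 6: Horner steps 4 → 6, so m(6) = 6.
  α_4 = 1: Horner steps 4 → 0, so m(1) = 0.
Codeword c = [1, 2, 6, 0] ∈ F_7^4.


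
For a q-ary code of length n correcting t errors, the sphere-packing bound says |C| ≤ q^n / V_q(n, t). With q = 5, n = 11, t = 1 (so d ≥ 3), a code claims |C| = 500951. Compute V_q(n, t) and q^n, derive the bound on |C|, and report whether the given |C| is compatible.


V_q(n, t) = 45, q^n = 48828125, Hamming bound = 1085069, |C| = 500951 ≤ bound (satisfied).

Step 1: Compute V_q(n, t) = Σ_{j=0}^1 C(n, j) (q−1)^j.
  j = 0: C(11,0)·(4)^0 = 1·1 = 1.
  j = 1: C(11,1)·(4)^1 = 11·4 = 44.
  V_q(n, t) = 1 + 44 = 45.
Step 2: q^n = 5^11 = 48828125.
Step 3: Hamming bound ⌊q^n / V_q(n,t)⌋ = ⌊48828125/45⌋ = 1085069.
Step 4: Compare |C| = 500951 to 1085069: satisfied.
The claimed |C| lies below the Hamming bound.


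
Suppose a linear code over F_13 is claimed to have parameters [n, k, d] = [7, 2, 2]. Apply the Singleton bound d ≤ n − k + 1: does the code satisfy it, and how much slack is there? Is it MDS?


Singleton RHS = n − k + 1 = 6, slack = 4, bound satisfied, not MDS.

Singleton bound: d ≤ n − k + 1.
Here n = 7, k = 2, so n − k + 1 = 6.
Given d = 2, check d ≤ 6: YES.
Slack = (n − k + 1) − d = 4.
The code is NOT MDS (slack = 4 > 0).
Description: the claimed parameters are [7, 2, 2]_13; such a code would be non-MDS.


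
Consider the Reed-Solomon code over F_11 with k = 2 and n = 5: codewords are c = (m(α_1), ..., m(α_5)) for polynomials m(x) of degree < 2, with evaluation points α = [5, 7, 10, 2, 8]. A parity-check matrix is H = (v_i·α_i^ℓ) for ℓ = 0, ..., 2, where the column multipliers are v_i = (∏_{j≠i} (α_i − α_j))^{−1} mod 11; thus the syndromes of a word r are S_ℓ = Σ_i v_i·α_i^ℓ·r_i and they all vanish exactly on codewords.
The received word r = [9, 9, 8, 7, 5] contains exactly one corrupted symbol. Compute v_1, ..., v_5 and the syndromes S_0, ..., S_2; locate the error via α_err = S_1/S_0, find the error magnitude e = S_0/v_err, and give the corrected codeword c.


S = (4, 9, 1), error at position 1, error magnitude e = 3, c = [6, 9, 8, 7, 5].

Step 1: column multipliers v_i = (∏_{j≠i}(α_i − α_j))^{−1} mod 11.
  i = 1 (α = 5): (5−7)(5−10)(5−2)(5−8) = (−2)·(−5)·3·(−3) = −90 ≡ 9, so v_1 = 9^{−1} = 5 (mod 11).
  i = 2 (α = 7): (7−5)(7−10)(7−2)(7−8) = 2·(−3)·5·(−1) = 30 ≡ 8, so v_2 = 8^{−1} = 7 (mod 11).
  i = 3 (α = 10): (10−5)(10−7)(10−2)(10−8) = 5·3·8·2 = 240 ≡ 9, so v_3 = 9^{−1} = 5 (mod 11).
  i = 4 (α = 2): (2−5)(2−7)(2−10)(2−8) = (−3)·(−5)·(−8)·(−6) = 720 ≡ 5, so v_4 = 5^{−1} = 9 (mod 11).
  i = 5 (α = 8): (8−5)(8−7)(8−10)(8−2) = 3·1·(−2)·6 = −36 ≡ 8, so v_5 = 8^{−1} = 7 (mod 11).
  v = [5, 7, 5, 9, 7].
Step 2: syndromes of r = [9, 9, 8, 7, 5] (all sums mod 11).
  S_0 = Σ v_i r_i = 5·9 + 7·9 + 5·8 + 9·7 + 7·5 = 246 ≡ 4.
  S_1 = Σ v_i α_i r_i = 5·5·9 + 7·7·9 + 5·10·8 + 9·2·7 + 7·8·5 = 1472 ≡ 9.
  α_i^2 mod 11 = [3, 5, 1, 4, 9].
  S_2 = Σ v_i α_i^2 r_i = 5·3·9 + 7·5·9 + 5·1·8 + 9·4·7 + 7·9·5 = 1057 ≡ 1.
  S = (4, 9, 1) ≠ 0, so r is not a codeword (an error is present).
Step 3: locate the error. For a single error e at position i, S_ℓ = v_i·e·α_i^ℓ, so α_err = S_1/S_0.
  S_0^{−1} = 4^{−1} = 3 (mod 11), so α_err = 9·3 = 27 ≡ 5 = α_1. Error position i = 1.
  Consistency check: S_2/S_1 = 1·5 = 5 ≡ 5 = α_err ✓ (single-error assumption holds).
Step 4: error magnitude e = S_0/v_1 = S_0·∏_{j≠1}(α_1 − α_j) = 4·9 = 36 ≡ 3 (mod 11).
Step 5: correct position 1: c_1 = r_1 − e = 9 − 3 ≡ 6 (mod 11). Hence c = [6, 9, 8, 7, 5].
  Check: interpolating c through the α_i gives m(x) = 4 + 7·x (degree < 2) with m(α_i) = c_i for every i, so c is indeed a codeword.


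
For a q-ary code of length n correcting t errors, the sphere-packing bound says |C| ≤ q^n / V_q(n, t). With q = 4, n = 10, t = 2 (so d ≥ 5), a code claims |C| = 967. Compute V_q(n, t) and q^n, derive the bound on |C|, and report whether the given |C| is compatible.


V_q(n, t) = 436, q^n = 1048576, Hamming bound = 2404, |C| = 967 ≤ bound (satisfied).

Step 1: Compute V_q(n, t) = Σ_{j=0}^2 C(n, j) (q−1)^j.
  j = 0: C(10,0)·(3)^0 = 1·1 = 1.
  j = 1: C(10,1)·(3)^1 = 10·3 = 30.
  j = 2: C(10,2)·(3)^2 = 45·9 = 405.
  V_q(n, t) = 1 + 30 + 405 = 436.
Step 2: q^n = 4^10 = 1048576.
Step 3: Hamming bound ⌊q^n / V_q(n,t)⌋ = ⌊1048576/436⌋ = 2404.
Step 4: Compare |C| = 967 to 2404: satisfied.
The claimed |C| lies below the Hamming bound.


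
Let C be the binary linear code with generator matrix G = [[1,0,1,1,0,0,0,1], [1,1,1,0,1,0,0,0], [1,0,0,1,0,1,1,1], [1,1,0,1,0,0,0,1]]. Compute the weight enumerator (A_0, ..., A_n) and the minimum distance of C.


Weight distribution: A_0 = 1, A_2 = 2, A_3 = 2, A_4 = 5, A_5 = 4, A_7 = 2. Minimum distance d = 2.

Enumerate all 2^4 = 16 messages m ∈ F_2^4.
For each, compute codeword c = mG in F_2^8, then tally its weight.
  m = 0000 → c = 00000000, weight = 0.
  m = 1000 → c = 10110001, weight = 4.
  m = 0100 → c = 11101000, weight = 4.
  m = 1100 → c = 01011001, weight = 4.
  m = 0010 → c = 10010111, weight = 5.
  m = 1010 → c = 00100110, weight = 3.
  m = 0110 → c = 01111111, weight = 7.
  m = 1110 → c = 11001110, weight = 5.
  m = 0001 → c = 11010001, weight = 4.
  m = 1001 → c = 01100000, weight = 2.
  m = 0101 → c = 00111001, weight = 4.
  m = 1101 → c = 10001000, weight = 2.
  m = 0011 → c = 01000110, weight = 3.
  m = 1011 → c = 11110111, weight = 7.
  m = 0111 → c = 10101110, weight = 5.
  m = 1111 → c = 00011111, weight = 5.
Tally weights:
  weight 0: 1 codewords.
  weight 2: 2 codewords.
  weight 3: 2 codewords.
  weight 4: 5 codewords.
  weight 5: 4 codewords.
  weight 7: 2 codewords.
Minimum distance d = smallest w > 0 with A_w > 0 = 2.
Sanity: Σ A_w = 16 = 2^4 = 16 ✓.


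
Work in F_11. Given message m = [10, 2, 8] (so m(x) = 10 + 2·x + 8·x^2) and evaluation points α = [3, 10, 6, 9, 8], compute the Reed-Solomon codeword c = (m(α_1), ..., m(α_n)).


c = [0, 5, 2, 5, 10]

Message polynomial: m(x) = 10 + 2·x + 8·x^2 (mod 11).
For each evaluation point α_i, compute m(α_i) mod 11:
  α_1 = 3: Horner steps 8 → 4 → 0, so m(3) = 0.
  α_2 = 10: Horner steps 8 → 5 → 5, so m(10) = 5.
  α_3 = 6: Horner steps 8 → 6 → 2, so m(6) = 2.
  α_4 = 9: Horner steps 8 → 8 → 5, so m(9) = 5.
  α_5 = 8: Horner steps 8 → 0 → 10, so m(8) = 10.
Codeword c = [0, 5, 2, 5, 10] ∈ F_11^5.


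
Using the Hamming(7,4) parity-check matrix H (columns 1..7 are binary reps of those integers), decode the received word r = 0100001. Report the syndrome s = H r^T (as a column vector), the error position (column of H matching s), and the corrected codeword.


s = (1, 0, 1)^T, error position = 5, corrected codeword c = 0100101

Compute s = H r^T mod 2 one row at a time:
  s_1 = 0 + 0 + 0 + 1 = 1 ≡ 1 (mod 2).
  s_2 = 1 + 0 + 0 + 1 = 2 ≡ 0 (mod 2).
  s_3 = 0 + 0 + 0 + 1 = 1 ≡ 1 (mod 2).
s = (1, 0, 1)^T — this equals column 5 of H (binary 101), so error is at position 5.
Correct: flip bit 5 of r = 0100001 to get c = 0100101.


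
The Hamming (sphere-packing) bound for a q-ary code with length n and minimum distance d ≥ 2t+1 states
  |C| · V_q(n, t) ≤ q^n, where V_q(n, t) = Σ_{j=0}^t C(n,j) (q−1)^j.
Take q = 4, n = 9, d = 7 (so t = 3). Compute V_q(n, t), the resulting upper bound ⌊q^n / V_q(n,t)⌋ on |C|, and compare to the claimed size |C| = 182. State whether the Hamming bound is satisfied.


V_q(n, t) = 2620, q^n = 262144, Hamming bound = 100, |C| = 182 > bound (violated).

Step 1: Compute V_q(n, t) = Σ_{j=0}^3 C(n, j) (q−1)^j.
  j = 0: C(9,0)·(3)^0 = 1·1 = 1.
  j = 1: C(9,1)·(3)^1 = 9·3 = 27.
  j = 2: C(9,2)·(3)^2 = 36·9 = 324.
  j = 3: C(9,3)·(3)^3 = 84·27 = 2268.
  V_q(n, t) = 1 + 27 + 324 + 2268 = 2620.
Step 2: q^n = 4^9 = 262144.
Step 3: Hamming bound ⌊q^n / V_q(n,t)⌋ = ⌊262144/2620⌋ = 100.
Step 4: Compare |C| = 182 to 100: violated.
The claimed |C| lies above the Hamming bound, so no 4-ary code of length 9 with d ≥ 7 can have 182 codewords.


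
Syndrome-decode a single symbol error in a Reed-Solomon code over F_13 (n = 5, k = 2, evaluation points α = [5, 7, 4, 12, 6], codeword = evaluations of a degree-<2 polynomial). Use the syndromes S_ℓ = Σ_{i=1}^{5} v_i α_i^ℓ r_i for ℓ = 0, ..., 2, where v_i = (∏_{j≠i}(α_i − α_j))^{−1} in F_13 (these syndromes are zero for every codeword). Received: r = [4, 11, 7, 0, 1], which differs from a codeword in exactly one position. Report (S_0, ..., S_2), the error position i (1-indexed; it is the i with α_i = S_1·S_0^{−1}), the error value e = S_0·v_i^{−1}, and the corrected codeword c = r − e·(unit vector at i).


S = (10, 3, 10), error at position 4, error magnitude e = 4, c = [4, 11, 7, 9, 1].

Step 1: column multipliers v_i = (∏_{j≠i}(α_i − α_j))^{−1} mod 13.
  i = 1 (α = 5): (5−7)(5−4)(5−12)(5−6) = (−2)·1·(−7)·(−1) = −14 ≡ 12, so v_1 = 12^{−1} = 12 (mod 13).
  i = 2 (α = 7): (7−5)(7−4)(7−12)(7−6) = 2·3·(−5)·1 = −30 ≡ 9, so v_2 = 9^{−1} = 3 (mod 13).
  i = 3 (α = 4): (4−5)(4−7)(4−12)(4−6) = (−1)·(−3)·(−8)·(−2) = 48 ≡ 9, so v_3 = 9^{−1} = 3 (mod 13).
  i = 4 (α = 12): (12−5)(12−7)(12−4)(12−6) = 7·5·8·6 = 1680 ≡ 3, so v_4 = 3^{−1} = 9 (mod 13).
  i = 5 (α = 6): (6−5)(6−7)(6−4)(6−12) = 1·(−1)·2·(−6) = 12 ≡ 12, so v_5 = 12^{−1} = 12 (mod 13).
  v = [12, 3, 3, 9, 12].
Step 2: syndromes of r = [4, 11, 7, 0, 1] (all sums mod 13).
  S_0 = Σ v_i r_i = 12·4 + 3·11 + 3·7 + 9·0 + 12·1 = 114 ≡ 10.
  S_1 = Σ v_i α_i r_i = 12·5·4 + 3·7·11 + 3·4·7 + 9·12·0 + 12·6·1 = 627 ≡ 3.
  α_i^2 mod 13 = [12, 10, 3, 1, 10].
  S_2 = Σ v_i α_i^2 r_i = 12·12·4 + 3·10·11 + 3·3·7 + 9·1·0 + 12·10·1 = 1089 ≡ 10.
  S = (10, 3, 10) ≠ 0, so r is not a codeword (an error is present).
Step 3: locate the error. For a single error e at position i, S_ℓ = v_i·e·α_i^ℓ, so α_err = S_1/S_0.
  S_0^{−1} = 10^{−1} = 4 (mod 13), so α_err = 3·4 = 12 ≡ 12 = α_4. Error position i = 4.
  Consistency check: S_2/S_1 = 10·9 = 90 ≡ 12 = α_err ✓ (single-error assumption holds).
Step 4: error magnitude e = S_0/v_4 = S_0·∏_{j≠4}(α_4 − α_j) = 10·3 = 30 ≡ 4 (mod 13).
Step 5: correct position 4: c_4 = r_4 − e = 0 − 4 ≡ 9 (mod 13). Hence c = [4, 11, 7, 9, 1].
  Check: interpolating c through the α_i gives m(x) = 6 + 10·x (degree < 2) with m(α_i) = c_i for every i, so c is indeed a codeword.


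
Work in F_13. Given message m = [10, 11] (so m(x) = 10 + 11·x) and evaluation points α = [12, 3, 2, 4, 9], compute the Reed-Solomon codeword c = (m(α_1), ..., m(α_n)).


c = [12, 4, 6, 2, 5]

Message polynomial: m(x) = 10 + 11·x (mod 13).
For each evaluation point α_i, compute m(α_i) mod 13:
  α_1 = 12: Horner steps 11 → 12, so m(12) = 12.
  α_2 = 3: Horner steps 11 → 4, so m(3) = 4.
  α_3 = 2: Horner steps 11 → 6, so m(2) = 6.
  α_4 = 4: Horner steps 11 → 2, so m(4) = 2.
  α_5 = 9: Horner steps 11 → 5, so m(9) = 5.
Codeword c = [12, 4, 6, 2, 5] ∈ F_13^5.


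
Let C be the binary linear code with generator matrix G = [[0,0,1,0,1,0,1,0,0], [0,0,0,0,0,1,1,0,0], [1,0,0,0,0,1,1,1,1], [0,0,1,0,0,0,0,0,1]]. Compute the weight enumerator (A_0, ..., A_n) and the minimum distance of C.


Weight distribution: A_0 = 1, A_2 = 2, A_3 = 6, A_4 = 3, A_5 = 2, A_6 = 2. Minimum distance d = 2.

Enumerate all 2^4 = 16 messages m ∈ F_2^4.
For each, compute codeword c = mG in F_2^9, then tally its weight.
  m = 0000 → c = 000000000, weight = 0.
  m = 1000 → c = 001010100, weight = 3.
  m = 0100 → c = 000001100, weight = 2.
  m = 1100 → c = 001011000, weight = 3.
  m = 0010 → c = 100001111, weight = 5.
  m = 1010 → c = 101011011, weight = 6.
  m = 0110 → c = 100000011, weight = 3.
  m = 1110 → c = 101010111, weight = 6.
  m = 0001 → c = 001000001, weight = 2.
  m = 1001 → c = 000010101, weight = 3.
  m = 0101 → c = 001001101, weight = 4.
  m = 1101 → c = 000011001, weight = 3.
  m = 0011 → c = 101001110, weight = 5.
  m = 1011 → c = 100011010, weight = 4.
  m = 0111 → c = 101000010, weight = 3.
  m = 1111 → c = 100010110, weight = 4.
Tally weights:
  weight 0: 1 codewords.
  weight 2: 2 codewords.
  weight 3: 6 codewords.
  weight 4: 3 codewords.
  weight 5: 2 codewords.
  weight 6: 2 codewords.
Minimum distance d = smallest w > 0 with A_w > 0 = 2.
Sanity: Σ A_w = 16 = 2^4 = 16 ✓.


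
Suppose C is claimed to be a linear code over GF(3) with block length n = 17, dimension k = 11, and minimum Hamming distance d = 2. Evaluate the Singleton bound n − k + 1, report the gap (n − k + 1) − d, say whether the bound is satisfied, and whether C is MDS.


Singleton RHS = n − k + 1 = 7, slack = 5, bound satisfied, not MDS.

Singleton bound: d ≤ n − k + 1.
Here n = 17, k = 11, so n − k + 1 = 7.
Given d = 2, check d ≤ 7: YES.
Slack = (n − k + 1) − d = 5.
The code is NOT MDS (slack = 5 > 0).
Description: the claimed parameters are [17, 11, 2]_3; such a code would be non-MDS.


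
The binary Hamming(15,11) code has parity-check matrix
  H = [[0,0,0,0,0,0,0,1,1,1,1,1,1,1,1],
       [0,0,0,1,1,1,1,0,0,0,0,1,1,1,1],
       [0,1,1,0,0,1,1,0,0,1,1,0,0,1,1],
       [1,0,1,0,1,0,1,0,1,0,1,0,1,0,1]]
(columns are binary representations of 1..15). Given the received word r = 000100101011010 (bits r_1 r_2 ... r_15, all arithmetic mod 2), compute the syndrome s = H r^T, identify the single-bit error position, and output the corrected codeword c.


s = (0, 0, 1, 1)^T, error position = 3, corrected codeword c = 001100101011010

Compute s = H r^T mod 2 one row at a time:
  s_1 = 0 + 1 + 0 + 1 + 1 + 0 + 1 + 0 = 4 ≡ 0 (mod 2).
  s_2 = 1 + 0 + 0 + 1 + 1 + 0 + 1 + 0 = 4 ≡ 0 (mod 2).
  s_3 = 0 + 0 + 0 + 1 + 0 + 1 + 1 + 0 = 3 ≡ 1 (mod 2).
  s_4 = 0 + 0 + 0 + 1 + 1 + 1 + 0 + 0 = 3 ≡ 1 (mod 2).
s = (0, 0, 1, 1)^T — this equals column 3 of H (binary 0011), so error is at position 3.
Correct: flip bit 3 of r = 000100101011010 to get c = 001100101011010.


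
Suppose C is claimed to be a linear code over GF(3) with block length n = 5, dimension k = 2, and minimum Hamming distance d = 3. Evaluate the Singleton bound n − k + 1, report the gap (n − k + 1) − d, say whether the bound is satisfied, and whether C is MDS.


Singleton RHS = n − k + 1 = 4, slack = 1, bound satisfied, not MDS.

Singleton bound: d ≤ n − k + 1.
Here n = 5, k = 2, so n − k + 1 = 4.
Given d = 3, check d ≤ 4: YES.
Slack = (n − k + 1) − d = 1.
The code is NOT MDS (slack = 1 > 0).
Description: the claimed parameters are [5, 2, 3]_3; such a code would be non-MDS.


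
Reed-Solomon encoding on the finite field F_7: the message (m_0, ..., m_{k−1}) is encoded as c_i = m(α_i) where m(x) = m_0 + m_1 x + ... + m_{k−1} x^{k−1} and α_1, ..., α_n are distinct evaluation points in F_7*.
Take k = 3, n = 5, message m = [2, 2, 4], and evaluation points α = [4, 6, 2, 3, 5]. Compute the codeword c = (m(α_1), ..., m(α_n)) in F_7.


c = [4, 4, 1, 2, 0]

Message polynomial: m(x) = 2 + 2·x + 4·x^2 (mod 7).
For each evaluation point α_i, compute m(α_i) mod 7:
  α_1 = 4: Horner steps 4 → 4 → 4, so m(4) = 4.
  α_2 = 6: Horner steps 4 → 5 → 4, so m(6) = 4.
  α_3 = 2: Horner steps 4 → 3 → 1, so m(2) = 1.
  α_4 = 3: Horner steps 4 → 0 → 2, so m(3) = 2.
  α_5 = 5: Horner steps 4 → 1 → 0, so m(5) = 0.
Codeword c = [4, 4, 1, 2, 0] ∈ F_7^5.


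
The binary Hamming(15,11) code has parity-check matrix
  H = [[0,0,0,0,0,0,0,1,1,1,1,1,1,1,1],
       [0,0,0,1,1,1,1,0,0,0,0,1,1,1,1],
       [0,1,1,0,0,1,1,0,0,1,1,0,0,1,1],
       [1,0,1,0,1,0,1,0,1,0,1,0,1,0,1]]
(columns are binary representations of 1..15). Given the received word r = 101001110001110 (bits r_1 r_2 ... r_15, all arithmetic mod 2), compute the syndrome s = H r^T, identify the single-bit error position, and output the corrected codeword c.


s = (0, 1, 0, 0)^T, error position = 4, corrected codeword c = 101101110001110

Compute s = H r^T mod 2 one row at a time:
  s_1 = 1 + 0 + 0 + 0 + 1 + 1 + 1 + 0 = 4 ≡ 0 (mod 2).
  s_2 = 0 + 0 + 1 + 1 + 1 + 1 + 1 + 0 = 5 ≡ 1 (mod 2).
  s_3 = 0 + 1 + 1 + 1 + 0 + 0 + 1 + 0 = 4 ≡ 0 (mod 2).
  s_4 = 1 + 1 + 0 + 1 + 0 + 0 + 1 + 0 = 4 ≡ 0 (mod 2).
s = (0, 1, 0, 0)^T — this equals column 4 of H (binary 0100), so error is at position 4.
Correct: flip bit 4 of r = 101001110001110 to get c = 101101110001110.


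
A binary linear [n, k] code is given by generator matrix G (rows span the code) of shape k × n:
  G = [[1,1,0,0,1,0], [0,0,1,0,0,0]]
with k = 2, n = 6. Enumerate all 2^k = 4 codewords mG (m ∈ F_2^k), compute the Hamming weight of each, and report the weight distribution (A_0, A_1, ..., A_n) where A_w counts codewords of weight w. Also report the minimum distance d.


Weight distribution: A_0 = 1, A_1 = 1, A_3 = 1, A_4 = 1. Minimum distance d = 1.

Enumerate all 2^2 = 4 messages m ∈ F_2^2.
For each, compute codeword c = mG in F_2^6, then tally its weight.
  m = 00 → c = 000000, weight = 0.
  m = 10 → c = 110010, weight = 3.
  m = 01 → c = 001000, weight = 1.
  m = 11 → c = 111010, weight = 4.
Tally weights:
  weight 0: 1 codewords.
  weight 1: 1 codewords.
  weight 3: 1 codewords.
  weight 4: 1 codewords.
Minimum distance d = smallest w > 0 with A_w > 0 = 1.
Sanity: Σ A_w = 4 = 2^2 = 4 ✓.


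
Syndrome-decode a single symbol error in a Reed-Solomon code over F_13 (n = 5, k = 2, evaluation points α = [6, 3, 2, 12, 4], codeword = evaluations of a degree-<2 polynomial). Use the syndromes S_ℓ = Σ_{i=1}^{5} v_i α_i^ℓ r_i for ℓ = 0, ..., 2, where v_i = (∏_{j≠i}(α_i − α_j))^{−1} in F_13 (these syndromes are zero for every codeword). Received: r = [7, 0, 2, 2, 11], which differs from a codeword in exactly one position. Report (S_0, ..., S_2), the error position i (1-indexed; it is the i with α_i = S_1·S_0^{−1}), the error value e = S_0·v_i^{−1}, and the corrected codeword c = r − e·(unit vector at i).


S = (5, 8, 5), error at position 4, error magnitude e = 7, c = [7, 0, 2, 8, 11].

Step 1: column multipliers v_i = (∏_{j≠i}(α_i − α_j))^{−1} mod 13.
  i = 1 (α = 6): (6−3)(6−2)(6−12)(6−4) = 3·4·(−6)·2 = −144 ≡ 12, so v_1 = 12^{−1} = 12 (mod 13).
  i = 2 (α = 3): (3−6)(3−2)(3−12)(3−4) = (−3)·1·(−9)·(−1) = −27 ≡ 12, so v_2 = 12^{−1} = 12 (mod 13).
  i = 3 (α = 2): (2−6)(2−3)(2−12)(2−4) = (−4)·(−1)·(−10)·(−2) = 80 ≡ 2, so v_3 = 2^{−1} = 7 (mod 13).
  i = 4 (α = 12): (12−6)(12−3)(12−2)(12−4) = 6·9·10·8 = 4320 ≡ 4, so v_4 = 4^{−1} = 10 (mod 13).
  i = 5 (α = 4): (4−6)(4−3)(4−2)(4−12) = (−2)·1·2·(−8) = 32 ≡ 6, so v_5 = 6^{−1} = 11 (mod 13).
  v = [12, 12, 7, 10, 11].
Step 2: syndromes of r = [7, 0, 2, 2, 11] (all sums mod 13).
  S_0 = Σ v_i r_i = 12·7 + 12·0 + 7·2 + 10·2 + 11·11 = 239 ≡ 5.
  S_1 = Σ v_i α_i r_i = 12·6·7 + 12·3·0 + 7·2·2 + 10·12·2 + 11·4·11 = 1256 ≡ 8.
  α_i^2 mod 13 = [10, 9, 4, 1, 3].
  S_2 = Σ v_i α_i^2 r_i = 12·10·7 + 12·9·0 + 7·4·2 + 10·1·2 + 11·3·11 = 1279 ≡ 5.
  S = (5, 8, 5) ≠ 0, so r is not a codeword (an error is present).
Step 3: locate the error. For a single error e at position i, S_ℓ = v_i·e·α_i^ℓ, so α_err = S_1/S_0.
  S_0^{−1} = 5^{−1} = 8 (mod 13), so α_err = 8·8 = 64 ≡ 12 = α_4. Error position i = 4.
  Consistency check: S_2/S_1 = 5·5 = 25 ≡ 12 = α_err ✓ (single-error assumption holds).
Step 4: error magnitude e = S_0/v_4 = S_0·∏_{j≠4}(α_4 − α_j) = 5·4 = 20 ≡ 7 (mod 13).
Step 5: correct position 4: c_4 = r_4 − e = 2 − 7 ≡ 8 (mod 13). Hence c = [7, 0, 2, 8, 11].
  Check: interpolating c through the α_i gives m(x) = 6 + 11·x (degree < 2) with m(α_i) = c_i for every i, so c is indeed a codeword.


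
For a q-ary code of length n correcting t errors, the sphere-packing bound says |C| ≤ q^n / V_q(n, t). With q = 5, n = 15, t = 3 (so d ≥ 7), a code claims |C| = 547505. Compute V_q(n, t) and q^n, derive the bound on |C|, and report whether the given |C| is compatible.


V_q(n, t) = 30861, q^n = 30517578125, Hamming bound = 988871, |C| = 547505 ≤ bound (satisfied).

Step 1: Compute V_q(n, t) = Σ_{j=0}^3 C(n, j) (q−1)^j.
  j = 0: C(15,0)·(4)^0 = 1·1 = 1.
  j = 1: C(15,1)·(4)^1 = 15·4 = 60.
  j = 2: C(15,2)·(4)^2 = 105·16 = 1680.
  j = 3: C(15,3)·(4)^3 = 455·64 = 29120.
  V_q(n, t) = 1 + 60 + 1680 + 29120 = 30861.
Step 2: q^n = 5^15 = 30517578125.
Step 3: Hamming bound ⌊q^n / V_q(n,t)⌋ = ⌊30517578125/30861⌋ = 988871.
Step 4: Compare |C| = 547505 to 988871: satisfied.
The claimed |C| lies below the Hamming bound.


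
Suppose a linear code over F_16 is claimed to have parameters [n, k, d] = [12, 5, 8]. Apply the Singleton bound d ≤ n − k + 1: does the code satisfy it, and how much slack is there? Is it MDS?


Singleton RHS = n − k + 1 = 8, slack = 0, bound satisfied, MDS.

Singleton bound: d ≤ n − k + 1.
Here n = 12, k = 5, so n − k + 1 = 8.
Given d = 8, check d ≤ 8: YES.
Slack = (n − k + 1) − d = 0.
The code is MDS (slack = 0).
Description: the claimed parameters are [12, 5, 8]_16; such a code would be MDS (meets Singleton bound).


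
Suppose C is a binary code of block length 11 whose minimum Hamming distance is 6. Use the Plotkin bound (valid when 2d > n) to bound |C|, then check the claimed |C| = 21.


Plotkin bound M ≤ 12; given |C| = 21 > bound (violated).

Check applicability: 2d = 12, n = 11.
2d − n = 1 > 0, so Plotkin applies.
Compute d/(2d−n) = 6/1 ≈ 6.0000.
⌊d/(2d−n)⌋ = 6.
Plotkin bound: M ≤ 2·6 = 12.
Given |C| = 21, check: VIOLATED.
This |C| is above the Plotkin bound, so no binary code with n = 11, d = 6 and 21 codewords exists.


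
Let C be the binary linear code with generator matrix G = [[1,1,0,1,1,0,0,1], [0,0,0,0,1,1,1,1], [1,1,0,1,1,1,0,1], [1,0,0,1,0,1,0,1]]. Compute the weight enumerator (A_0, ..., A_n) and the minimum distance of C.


Weight distribution: A_0 = 1, A_1 = 1, A_2 = 1, A_3 = 4, A_4 = 5, A_5 = 3, A_6 = 1. Minimum distance d = 1.

Enumerate all 2^4 = 16 messages m ∈ F_2^4.
For each, compute codeword c = mG in F_2^8, then tally its weight.
  m = 0000 → c = 00000000, weight = 0.
  m = 1000 → c = 11011001, weight = 5.
  m = 0100 → c = 00001111, weight = 4.
  m = 1100 → c = 11010110, weight = 5.
  m = 0010 → c = 11011101, weight = 6.
  m = 1010 → c = 00000100, weight = 1.
  m = 0110 → c = 11010010, weight = 4.
  m = 1110 → c = 00001011, weight = 3.
  m = 0001 → c = 10010101, weight = 4.
  m = 1001 → c = 01001100, weight = 3.
  m = 0101 → c = 10011010, weight = 4.
  m = 1101 → c = 01000011, weight = 3.
  m = 0011 → c = 01001000, weight = 2.
  m = 1011 → c = 10010001, weight = 3.
  m = 0111 → c = 01000111, weight = 4.
  m = 1111 → c = 10011110, weight = 5.
Tally weights:
  weight 0: 1 codewords.
  weight 1: 1 codewords.
  weight 2: 1 codewords.
  weight 3: 4 codewords.
  weight 4: 5 codewords.
  weight 5: 3 codewords.
  weight 6: 1 codewords.
Minimum distance d = smallest w > 0 with A_w > 0 = 1.
Sanity: Σ A_w = 16 = 2^4 = 16 ✓.


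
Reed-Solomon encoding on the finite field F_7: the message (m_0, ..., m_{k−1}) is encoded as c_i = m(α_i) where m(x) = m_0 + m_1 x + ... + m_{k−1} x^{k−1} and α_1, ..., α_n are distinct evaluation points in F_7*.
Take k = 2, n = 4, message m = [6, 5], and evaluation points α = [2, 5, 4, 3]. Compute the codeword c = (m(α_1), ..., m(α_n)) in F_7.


c = [2, 3, 5, 0]

Message polynomial: m(x) = 6 + 5·x (mod 7).
For each evaluation point α_i, compute m(α_i) mod 7:
  α_1 = 2: Horner steps 5 → 2, so m(2) = 2.
  α_2 = 5: Horner steps 5 → 3, so m(5) = 3.
  α_3 = 4: Horner steps 5 → 5, so m(4) = 5.
  α_4 = 3: Horner steps 5 → 0, so m(3) = 0.
Codeword c = [2, 3, 5, 0] ∈ F_7^4.


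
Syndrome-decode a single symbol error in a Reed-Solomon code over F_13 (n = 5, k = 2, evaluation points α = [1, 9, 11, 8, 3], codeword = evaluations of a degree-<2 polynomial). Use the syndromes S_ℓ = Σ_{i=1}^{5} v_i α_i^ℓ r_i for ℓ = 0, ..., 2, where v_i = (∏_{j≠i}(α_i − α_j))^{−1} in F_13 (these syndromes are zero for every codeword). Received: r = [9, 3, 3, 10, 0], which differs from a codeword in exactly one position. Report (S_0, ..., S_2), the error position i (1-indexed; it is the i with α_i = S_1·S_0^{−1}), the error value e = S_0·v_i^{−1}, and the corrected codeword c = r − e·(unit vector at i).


S = (7, 11, 8), error at position 2, error magnitude e = 4, c = [9, 12, 3, 10, 0].

Step 1: column multipliers v_i = (∏_{j≠i}(α_i − α_j))^{−1} mod 13.
  i = 1 (α = 1): (1−9)(1−11)(1−8)(1−3) = (−8)·(−10)·(−7)·(−2) = 1120 ≡ 2, so v_1 = 2^{−1} = 7 (mod 13).
  i = 2 (α = 9): (9−1)(9−11)(9−8)(9−3) = 8·(−2)·1·6 = −96 ≡ 8, so v_2 = 8^{−1} = 5 (mod 13).
  i = 3 (α = 11): (11−1)(11−9)(11−8)(11−3) = 10·2·3·8 = 480 ≡ 12, so v_3 = 12^{−1} = 12 (mod 13).
  i = 4 (α = 8): (8−1)(8−9)(8−11)(8−3) = 7·(−1)·(−3)·5 = 105 ≡ 1, so v_4 = 1^{−1} = 1 (mod 13).
  i = 5 (α = 3): (3−1)(3−9)(3−11)(3−8) = 2·(−6)·(−8)·(−5) = −480 ≡ 1, so v_5 = 1^{−1} = 1 (mod 13).
  v = [7, 5, 12, 1, 1].
Step 2: syndromes of r = [9, 3, 3, 10, 0] (all sums mod 13).
  S_0 = Σ v_i r_i = 7·9 + 5·3 + 12·3 + 1·10 + 1·0 = 124 ≡ 7.
  S_1 = Σ v_i α_i r_i = 7·1·9 + 5·9·3 + 12·11·3 + 1·8·10 + 1·3·0 = 674 ≡ 11.
  α_i^2 mod 13 = [1, 3, 4, 12, 9].
  S_2 = Σ v_i α_i^2 r_i = 7·1·9 + 5·3·3 + 12·4·3 + 1·12·10 + 1·9·0 = 372 ≡ 8.
  S = (7, 11, 8) ≠ 0, so r is not a codeword (an error is present).
Step 3: locate the error. For a single error e at position i, S_ℓ = v_i·e·α_i^ℓ, so α_err = S_1/S_0.
  S_0^{−1} = 7^{−1} = 2 (mod 13), so α_err = 11·2 = 22 ≡ 9 = α_2. Error position i = 2.
  Consistency check: S_2/S_1 = 8·6 = 48 ≡ 9 = α_err ✓ (single-error assumption holds).
Step 4: error magnitude e = S_0/v_2 = S_0·∏_{j≠2}(α_2 − α_j) = 7·8 = 56 ≡ 4 (mod 13).
Step 5: correct position 2: c_2 = r_2 − e = 3 − 4 ≡ 12 (mod 13). Hence c = [9, 12, 3, 10, 0].
  Check: interpolating c through the α_i gives m(x) = 7 + 2·x (degree < 2) with m(α_i) = c_i for every i, so c is indeed a codeword.


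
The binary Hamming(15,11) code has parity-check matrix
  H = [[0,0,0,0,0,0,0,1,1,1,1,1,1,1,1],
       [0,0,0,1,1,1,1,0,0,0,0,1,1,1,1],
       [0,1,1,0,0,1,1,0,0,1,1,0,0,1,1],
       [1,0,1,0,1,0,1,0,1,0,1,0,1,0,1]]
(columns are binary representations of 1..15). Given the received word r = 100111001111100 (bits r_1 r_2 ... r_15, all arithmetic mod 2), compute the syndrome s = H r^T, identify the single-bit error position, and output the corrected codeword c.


s = (1, 1, 1, 1)^T, error position = 15, corrected codeword c = 100111001111101

Compute s = H r^T mod 2 one row at a time:
  s_1 = 0 + 1 + 1 + 1 + 1 + 1 + 0 + 0 = 5 ≡ 1 (mod 2).
  s_2 = 1 + 1 + 1 + 0 + 1 + 1 + 0 + 0 = 5 ≡ 1 (mod 2).
  s_3 = 0 + 0 + 1 + 0 + 1 + 1 + 0 + 0 = 3 ≡ 1 (mod 2).
  s_4 = 1 + 0 + 1 + 0 + 1 + 1 + 1 + 0 = 5 ≡ 1 (mod 2).
s = (1, 1, 1, 1)^T — this equals column 15 of H (binary 1111), so error is at position 15.
Correct: flip bit 15 of r = 100111001111100 to get c = 100111001111101.


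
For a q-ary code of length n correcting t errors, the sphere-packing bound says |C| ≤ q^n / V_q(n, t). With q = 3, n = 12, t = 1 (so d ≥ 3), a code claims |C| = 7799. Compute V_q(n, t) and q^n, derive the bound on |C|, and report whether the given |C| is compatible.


V_q(n, t) = 25, q^n = 531441, Hamming bound = 21257, |C| = 7799 ≤ bound (satisfied).

Step 1: Compute V_q(n, t) = Σ_{j=0}^1 C(n, j) (q−1)^j.
  j = 0: C(12,0)·(2)^0 = 1·1 = 1.
  j = 1: C(12,1)·(2)^1 = 12·2 = 24.
  V_q(n, t) = 1 + 24 = 25.
Step 2: q^n = 3^12 = 531441.
Step 3: Hamming bound ⌊q^n / V_q(n,t)⌋ = ⌊531441/25⌋ = 21257.
Step 4: Compare |C| = 7799 to 21257: satisfied.
The claimed |C| lies below the Hamming bound.


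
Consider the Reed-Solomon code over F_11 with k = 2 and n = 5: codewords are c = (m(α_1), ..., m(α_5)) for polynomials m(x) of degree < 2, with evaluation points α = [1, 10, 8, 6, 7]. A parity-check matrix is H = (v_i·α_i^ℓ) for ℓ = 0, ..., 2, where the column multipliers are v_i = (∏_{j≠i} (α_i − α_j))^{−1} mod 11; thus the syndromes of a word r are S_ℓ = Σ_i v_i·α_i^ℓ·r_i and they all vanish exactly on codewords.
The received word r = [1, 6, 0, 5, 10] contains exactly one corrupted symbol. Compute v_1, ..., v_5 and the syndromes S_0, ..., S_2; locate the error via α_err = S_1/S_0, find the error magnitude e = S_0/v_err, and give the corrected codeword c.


S = (5, 2, 3), error at position 5, error magnitude e = 2, c = [1, 6, 0, 5, 8].

Step 1: column multipliers v_i = (∏_{j≠i}(α_i − α_j))^{−1} mod 11.
  i = 1 (α = 1): (1−10)(1−8)(1−6)(1−7) = (−9)·(−7)·(−5)·(−6) = 1890 ≡ 9, so v_1 = 9^{−1} = 5 (mod 11).
  i = 2 (α = 10): (10−1)(10−8)(10−6)(10−7) = 9·2·4·3 = 216 ≡ 7, so v_2 = 7^{−1} = 8 (mod 11).
  i = 3 (α = 8): (8−1)(8−10)(8−6)(8−7) = 7·(−2)·2·1 = −28 ≡ 5, so v_3 = 5^{−1} = 9 (mod 11).
  i = 4 (α = 6): (6−1)(6−10)(6−8)(6−7) = 5·(−4)·(−2)·(−1) = −40 ≡ 4, so v_4 = 4^{−1} = 3 (mod 11).
  i = 5 (α = 7): (7−1)(7−10)(7−8)(7−6) = 6·(−3)·(−1)·1 = 18 ≡ 7, so v_5 = 7^{−1} = 8 (mod 11).
  v = [5, 8, 9, 3, 8].
Step 2: syndromes of r = [1, 6, 0, 5, 10] (all sums mod 11).
  S_0 = Σ v_i r_i = 5·1 + 8·6 + 9·0 + 3·5 + 8·10 = 148 ≡ 5.
  S_1 = Σ v_i α_i r_i = 5·1·1 + 8·10·6 + 9·8·0 + 3·6·5 + 8·7·10 = 1135 ≡ 2.
  α_i^2 mod 11 = [1, 1, 9, 3, 5].
  S_2 = Σ v_i α_i^2 r_i = 5·1·1 + 8·1·6 + 9·9·0 + 3·3·5 + 8·5·10 = 498 ≡ 3.
  S = (5, 2, 3) ≠ 0, so r is not a codeword (an error is present).
Step 3: locate the error. For a single error e at position i, S_ℓ = v_i·e·α_i^ℓ, so α_err = S_1/S_0.
  S_0^{−1} = 5^{−1} = 9 (mod 11), so α_err = 2·9 = 18 ≡ 7 = α_5. Error position i = 5.
  Consistency check: S_2/S_1 = 3·6 = 18 ≡ 7 = α_err ✓ (single-error assumption holds).
Step 4: error magnitude e = S_0/v_5 = S_0·∏_{j≠5}(α_5 − α_j) = 5·7 = 35 ≡ 2 (mod 11).
Step 5: correct position 5: c_5 = r_5 − e = 10 − 2 ≡ 8 (mod 11). Hence c = [1, 6, 0, 5, 8].
  Check: interpolating c through the α_i gives m(x) = 9 + 3·x (degree < 2) with m(α_i) = c_i for every i, so c is indeed a codeword.


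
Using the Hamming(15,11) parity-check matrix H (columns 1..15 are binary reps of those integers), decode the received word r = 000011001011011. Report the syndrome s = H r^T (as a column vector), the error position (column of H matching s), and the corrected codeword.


s = (1, 1, 0, 0)^T, error position = 12, corrected codeword c = 000011001010011

Compute s = H r^T mod 2 one row at a time:
  s_1 = 0 + 1 + 0 + 1 + 1 + 0 + 1 + 1 = 5 ≡ 1 (mod 2).
  s_2 = 0 + 1 + 1 + 0 + 1 + 0 + 1 + 1 = 5 ≡ 1 (mod 2).
  s_3 = 0 + 0 + 1 + 0 + 0 + 1 + 1 + 1 = 4 ≡ 0 (mod 2).
  s_4 = 0 + 0 + 1 + 0 + 1 + 1 + 0 + 1 = 4 ≡ 0 (mod 2).
s = (1, 1, 0, 0)^T — this equals column 12 of H (binary 1100), so error is at position 12.
Correct: flip bit 12 of r = 000011001011011 to get c = 000011001010011.
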